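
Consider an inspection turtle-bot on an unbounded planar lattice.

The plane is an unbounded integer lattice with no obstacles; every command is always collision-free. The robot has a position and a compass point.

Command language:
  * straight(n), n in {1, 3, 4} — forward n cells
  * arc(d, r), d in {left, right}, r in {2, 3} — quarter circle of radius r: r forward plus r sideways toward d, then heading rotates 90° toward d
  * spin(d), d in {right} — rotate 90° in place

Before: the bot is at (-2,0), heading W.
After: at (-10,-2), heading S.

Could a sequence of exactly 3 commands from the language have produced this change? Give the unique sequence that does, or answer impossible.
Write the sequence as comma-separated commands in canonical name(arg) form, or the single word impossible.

straight(3), straight(3), arc(left, 2)

key: cell and facing (now S) both changed — the 3 commands mix motion and turning
start: at (-2,0), heading W
t=1 straight(3) ⇒ at (-5,0), heading W
t=2 straight(3) ⇒ at (-8,0), heading W
t=3 arc(left, 2) ⇒ at (-10,-2), heading S
uniquely the one of 512 3-step routes that fits.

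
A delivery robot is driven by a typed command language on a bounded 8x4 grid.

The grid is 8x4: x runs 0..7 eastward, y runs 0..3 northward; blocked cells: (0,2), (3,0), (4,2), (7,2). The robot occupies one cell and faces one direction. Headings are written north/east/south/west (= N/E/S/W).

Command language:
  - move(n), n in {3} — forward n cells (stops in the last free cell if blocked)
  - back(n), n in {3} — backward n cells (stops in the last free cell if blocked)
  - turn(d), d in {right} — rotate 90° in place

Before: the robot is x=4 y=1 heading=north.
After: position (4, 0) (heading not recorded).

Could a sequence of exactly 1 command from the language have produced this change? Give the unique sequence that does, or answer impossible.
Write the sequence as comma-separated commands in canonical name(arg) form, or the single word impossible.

key: back(3) runs into the grid edge before its full distance
start: x=4 y=1 heading=north
step 1 (back(3)): x=4 y=0 heading=north
no other 1-command option fits: unique.

back(3)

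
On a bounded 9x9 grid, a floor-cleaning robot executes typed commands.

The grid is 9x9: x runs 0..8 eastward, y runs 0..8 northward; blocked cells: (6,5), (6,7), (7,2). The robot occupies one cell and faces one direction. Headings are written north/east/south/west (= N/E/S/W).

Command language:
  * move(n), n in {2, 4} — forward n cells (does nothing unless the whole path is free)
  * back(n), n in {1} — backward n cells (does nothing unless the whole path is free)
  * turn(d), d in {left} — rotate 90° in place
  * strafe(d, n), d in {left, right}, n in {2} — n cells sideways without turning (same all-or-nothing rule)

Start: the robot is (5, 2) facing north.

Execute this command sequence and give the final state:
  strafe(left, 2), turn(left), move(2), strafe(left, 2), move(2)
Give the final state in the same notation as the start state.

(1, 0) facing west

start: (5, 2) facing north
1. strafe(left, 2) → (3, 2) facing north
2. turn(left) → (3, 2) facing west
3. move(2) → (1, 2) facing west
4. strafe(left, 2) → (1, 0) facing west
5. move(2) → (1, 0) facing west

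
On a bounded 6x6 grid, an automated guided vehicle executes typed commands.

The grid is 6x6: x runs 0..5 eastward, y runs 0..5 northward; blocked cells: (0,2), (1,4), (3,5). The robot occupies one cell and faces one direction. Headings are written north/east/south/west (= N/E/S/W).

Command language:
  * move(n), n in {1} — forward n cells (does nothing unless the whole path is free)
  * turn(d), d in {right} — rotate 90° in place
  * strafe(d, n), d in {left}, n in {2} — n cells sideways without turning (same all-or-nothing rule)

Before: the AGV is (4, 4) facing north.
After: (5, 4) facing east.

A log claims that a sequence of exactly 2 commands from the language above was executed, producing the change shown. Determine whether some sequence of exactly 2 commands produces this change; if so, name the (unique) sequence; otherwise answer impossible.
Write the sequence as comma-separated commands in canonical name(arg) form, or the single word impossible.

turn(right), move(1)

key: running move(1) before turn(right) would end elsewhere — order is forced
initial: (4, 4) facing north
1. turn(right) → (4, 4) facing east
2. move(1) → (5, 4) facing east
no other 2-command option fits: unique.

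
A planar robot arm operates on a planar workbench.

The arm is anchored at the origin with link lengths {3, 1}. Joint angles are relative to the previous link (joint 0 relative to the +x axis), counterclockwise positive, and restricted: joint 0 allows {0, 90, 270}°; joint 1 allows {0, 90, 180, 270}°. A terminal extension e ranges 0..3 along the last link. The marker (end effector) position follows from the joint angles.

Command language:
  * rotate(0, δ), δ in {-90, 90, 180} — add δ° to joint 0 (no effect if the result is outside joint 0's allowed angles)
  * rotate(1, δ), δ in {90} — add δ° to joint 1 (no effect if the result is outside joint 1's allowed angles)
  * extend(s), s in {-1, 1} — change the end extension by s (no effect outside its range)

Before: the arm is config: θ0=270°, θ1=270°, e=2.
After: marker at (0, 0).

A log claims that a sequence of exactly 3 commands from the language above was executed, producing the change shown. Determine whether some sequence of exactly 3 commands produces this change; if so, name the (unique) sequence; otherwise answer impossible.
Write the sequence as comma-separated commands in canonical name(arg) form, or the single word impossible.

rotate(1, 90), rotate(1, 90), rotate(1, 90)

t0: config: θ0=270°, θ1=270°, e=2
step 1 (rotate(1, 90)): config: θ0=270°, θ1=0°, e=2
step 2 (rotate(1, 90)): config: θ0=270°, θ1=90°, e=2
step 3 (rotate(1, 90)): config: θ0=270°, θ1=180°, e=2
all 216 alternatives checked — unique.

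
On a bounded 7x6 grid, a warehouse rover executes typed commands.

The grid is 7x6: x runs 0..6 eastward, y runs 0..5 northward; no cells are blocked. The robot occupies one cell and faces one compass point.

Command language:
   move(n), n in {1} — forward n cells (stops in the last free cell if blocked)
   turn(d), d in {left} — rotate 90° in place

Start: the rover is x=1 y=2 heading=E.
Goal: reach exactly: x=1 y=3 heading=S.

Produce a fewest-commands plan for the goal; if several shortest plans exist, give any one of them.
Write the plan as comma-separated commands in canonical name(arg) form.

turn(left), move(1), turn(left), turn(left)

initial: x=1 y=2 heading=E
t=1 turn(left) ⇒ x=1 y=2 heading=N
t=2 move(1) ⇒ x=1 y=3 heading=N
t=3 turn(left) ⇒ x=1 y=3 heading=W
t=4 turn(left) ⇒ x=1 y=3 heading=S
shorter routes all fall short; 4 is best.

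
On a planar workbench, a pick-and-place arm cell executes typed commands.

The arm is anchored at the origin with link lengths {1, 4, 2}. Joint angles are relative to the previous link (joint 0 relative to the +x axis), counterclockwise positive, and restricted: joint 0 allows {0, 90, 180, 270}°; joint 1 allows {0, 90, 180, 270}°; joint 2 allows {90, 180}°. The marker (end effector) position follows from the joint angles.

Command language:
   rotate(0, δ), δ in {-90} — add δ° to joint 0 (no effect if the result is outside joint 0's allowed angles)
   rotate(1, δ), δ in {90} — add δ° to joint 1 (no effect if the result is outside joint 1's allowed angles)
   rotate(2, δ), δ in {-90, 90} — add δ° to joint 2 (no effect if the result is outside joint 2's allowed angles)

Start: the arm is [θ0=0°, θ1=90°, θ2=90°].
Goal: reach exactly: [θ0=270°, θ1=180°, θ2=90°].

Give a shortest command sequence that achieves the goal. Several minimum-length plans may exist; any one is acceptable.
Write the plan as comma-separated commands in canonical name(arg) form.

begin: [θ0=0°, θ1=90°, θ2=90°]
step 1 (rotate(1, 90)): [θ0=0°, θ1=180°, θ2=90°]
step 2 (rotate(0, -90)): [θ0=270°, θ1=180°, θ2=90°]
no 1-step plan works, so 2 is optimal.

rotate(1, 90), rotate(0, -90)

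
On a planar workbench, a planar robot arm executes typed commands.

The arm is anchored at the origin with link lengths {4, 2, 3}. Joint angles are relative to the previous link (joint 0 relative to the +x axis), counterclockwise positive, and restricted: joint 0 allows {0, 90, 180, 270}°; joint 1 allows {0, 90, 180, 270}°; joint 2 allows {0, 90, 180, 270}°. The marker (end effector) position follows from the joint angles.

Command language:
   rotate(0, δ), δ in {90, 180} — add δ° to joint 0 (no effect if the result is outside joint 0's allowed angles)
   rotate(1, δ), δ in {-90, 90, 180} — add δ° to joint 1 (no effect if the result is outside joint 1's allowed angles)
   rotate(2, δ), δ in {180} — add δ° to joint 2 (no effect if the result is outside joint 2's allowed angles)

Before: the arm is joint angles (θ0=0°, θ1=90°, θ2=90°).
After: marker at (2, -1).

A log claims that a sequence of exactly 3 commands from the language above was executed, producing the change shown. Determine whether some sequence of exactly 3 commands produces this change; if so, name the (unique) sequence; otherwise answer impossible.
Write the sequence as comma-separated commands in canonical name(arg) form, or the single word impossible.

t0: joint angles (θ0=0°, θ1=90°, θ2=90°)
step 1 (rotate(0, 90)): joint angles (θ0=90°, θ1=90°, θ2=90°)
step 2 (rotate(0, 90)): joint angles (θ0=180°, θ1=90°, θ2=90°)
step 3 (rotate(0, 90)): joint angles (θ0=270°, θ1=90°, θ2=90°)
no other 3-command option fits: unique.

rotate(0, 90), rotate(0, 90), rotate(0, 90)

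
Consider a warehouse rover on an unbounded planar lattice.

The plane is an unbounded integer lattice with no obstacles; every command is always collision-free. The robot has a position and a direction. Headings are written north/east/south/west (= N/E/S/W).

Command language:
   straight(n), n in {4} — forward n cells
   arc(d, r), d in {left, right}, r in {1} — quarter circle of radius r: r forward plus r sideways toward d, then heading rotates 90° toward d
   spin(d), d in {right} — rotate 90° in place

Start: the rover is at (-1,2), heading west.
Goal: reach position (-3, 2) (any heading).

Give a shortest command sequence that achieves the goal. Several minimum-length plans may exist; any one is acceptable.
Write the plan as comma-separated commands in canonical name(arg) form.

spin(right), arc(left, 1), arc(left, 1)

begin: at (-1,2), heading west
[1] after spin(right): at (-1,2), heading north
[2] after arc(left, 1): at (-2,3), heading west
[3] after arc(left, 1): at (-3,2), heading south
nothing shorter than 3 reaches the goal.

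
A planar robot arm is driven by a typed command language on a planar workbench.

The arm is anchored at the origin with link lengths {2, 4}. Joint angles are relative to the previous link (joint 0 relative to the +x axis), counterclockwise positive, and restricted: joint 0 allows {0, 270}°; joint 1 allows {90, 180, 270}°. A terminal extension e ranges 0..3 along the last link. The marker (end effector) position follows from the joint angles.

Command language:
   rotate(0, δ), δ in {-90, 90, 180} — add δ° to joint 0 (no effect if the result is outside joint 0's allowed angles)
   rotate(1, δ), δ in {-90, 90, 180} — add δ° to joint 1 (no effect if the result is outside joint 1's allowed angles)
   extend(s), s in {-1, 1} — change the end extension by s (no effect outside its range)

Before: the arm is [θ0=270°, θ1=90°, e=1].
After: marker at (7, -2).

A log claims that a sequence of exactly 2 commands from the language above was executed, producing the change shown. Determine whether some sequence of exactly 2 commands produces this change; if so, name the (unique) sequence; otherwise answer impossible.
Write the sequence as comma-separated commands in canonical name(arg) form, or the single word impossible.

t0: [θ0=270°, θ1=90°, e=1]
1. extend(1) → [θ0=270°, θ1=90°, e=2]
2. extend(1) → [θ0=270°, θ1=90°, e=3]
uniquely the one of 64 2-step routes that fits.

extend(1), extend(1)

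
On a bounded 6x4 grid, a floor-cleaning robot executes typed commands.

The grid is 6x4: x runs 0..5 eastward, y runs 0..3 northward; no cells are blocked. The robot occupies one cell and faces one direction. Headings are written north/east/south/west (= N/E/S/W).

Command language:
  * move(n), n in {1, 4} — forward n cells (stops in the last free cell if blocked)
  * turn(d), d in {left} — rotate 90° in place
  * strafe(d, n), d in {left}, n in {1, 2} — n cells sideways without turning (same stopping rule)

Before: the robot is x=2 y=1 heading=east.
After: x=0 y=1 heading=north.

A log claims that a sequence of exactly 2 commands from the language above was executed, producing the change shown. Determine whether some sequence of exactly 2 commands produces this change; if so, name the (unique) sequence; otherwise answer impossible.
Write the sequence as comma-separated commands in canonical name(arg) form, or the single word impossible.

turn(left), strafe(left, 2)

key: running strafe(left, 2) before turn(left) would end elsewhere — order is forced
t0: x=2 y=1 heading=east
step 1 (turn(left)): x=2 y=1 heading=north
step 2 (strafe(left, 2)): x=0 y=1 heading=north
all 25 alternatives checked — unique.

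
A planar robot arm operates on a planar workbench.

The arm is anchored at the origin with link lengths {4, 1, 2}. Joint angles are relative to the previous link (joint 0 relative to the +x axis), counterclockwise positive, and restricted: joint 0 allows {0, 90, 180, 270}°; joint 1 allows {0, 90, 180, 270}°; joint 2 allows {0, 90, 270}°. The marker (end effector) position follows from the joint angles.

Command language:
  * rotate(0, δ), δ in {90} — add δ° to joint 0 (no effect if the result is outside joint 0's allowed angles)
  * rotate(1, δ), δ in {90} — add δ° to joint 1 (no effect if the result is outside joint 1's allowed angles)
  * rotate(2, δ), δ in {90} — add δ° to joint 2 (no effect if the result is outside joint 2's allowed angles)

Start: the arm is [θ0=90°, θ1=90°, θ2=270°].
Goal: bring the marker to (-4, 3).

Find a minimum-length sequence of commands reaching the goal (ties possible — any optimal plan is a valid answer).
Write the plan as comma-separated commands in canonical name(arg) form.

rotate(0, 90), rotate(1, 90), rotate(1, 90), rotate(2, 90)

t0: [θ0=90°, θ1=90°, θ2=270°]
[1] after rotate(0, 90): [θ0=180°, θ1=90°, θ2=270°]
[2] after rotate(1, 90): [θ0=180°, θ1=180°, θ2=270°]
[3] after rotate(1, 90): [θ0=180°, θ1=270°, θ2=270°]
[4] after rotate(2, 90): [θ0=180°, θ1=270°, θ2=0°]
shorter routes all fall short; 4 is best.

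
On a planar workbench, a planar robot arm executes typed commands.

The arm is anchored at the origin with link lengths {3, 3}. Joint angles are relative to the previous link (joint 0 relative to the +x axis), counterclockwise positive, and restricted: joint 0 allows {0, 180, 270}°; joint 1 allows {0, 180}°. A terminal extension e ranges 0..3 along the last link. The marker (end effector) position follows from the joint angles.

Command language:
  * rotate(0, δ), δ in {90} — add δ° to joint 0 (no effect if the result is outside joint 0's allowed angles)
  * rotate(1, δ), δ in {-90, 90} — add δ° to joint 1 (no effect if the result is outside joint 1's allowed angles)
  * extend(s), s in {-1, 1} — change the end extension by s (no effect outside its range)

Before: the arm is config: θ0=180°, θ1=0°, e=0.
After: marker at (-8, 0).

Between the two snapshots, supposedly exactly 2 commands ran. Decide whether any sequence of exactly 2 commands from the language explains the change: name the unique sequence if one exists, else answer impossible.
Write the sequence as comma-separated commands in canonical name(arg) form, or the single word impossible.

begin: config: θ0=180°, θ1=0°, e=0
step 1 (extend(1)): config: θ0=180°, θ1=0°, e=1
step 2 (extend(1)): config: θ0=180°, θ1=0°, e=2
no rival 2-sequence matches.

extend(1), extend(1)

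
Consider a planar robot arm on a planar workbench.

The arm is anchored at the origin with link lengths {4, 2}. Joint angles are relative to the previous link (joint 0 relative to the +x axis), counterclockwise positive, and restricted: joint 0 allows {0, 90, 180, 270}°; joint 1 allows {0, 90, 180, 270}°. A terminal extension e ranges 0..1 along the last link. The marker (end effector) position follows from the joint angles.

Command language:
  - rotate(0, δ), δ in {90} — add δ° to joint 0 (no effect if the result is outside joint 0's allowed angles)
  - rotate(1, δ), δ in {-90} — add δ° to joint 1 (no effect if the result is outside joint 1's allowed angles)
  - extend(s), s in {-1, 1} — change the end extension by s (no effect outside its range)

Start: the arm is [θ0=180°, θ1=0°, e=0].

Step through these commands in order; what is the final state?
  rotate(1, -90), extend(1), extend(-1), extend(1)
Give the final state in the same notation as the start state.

t0: [θ0=180°, θ1=0°, e=0]
1. rotate(1, -90) → [θ0=180°, θ1=270°, e=0]
2. extend(1) → [θ0=180°, θ1=270°, e=1]
3. extend(-1) → [θ0=180°, θ1=270°, e=0]
4. extend(1) → [θ0=180°, θ1=270°, e=1]

[θ0=180°, θ1=270°, e=1]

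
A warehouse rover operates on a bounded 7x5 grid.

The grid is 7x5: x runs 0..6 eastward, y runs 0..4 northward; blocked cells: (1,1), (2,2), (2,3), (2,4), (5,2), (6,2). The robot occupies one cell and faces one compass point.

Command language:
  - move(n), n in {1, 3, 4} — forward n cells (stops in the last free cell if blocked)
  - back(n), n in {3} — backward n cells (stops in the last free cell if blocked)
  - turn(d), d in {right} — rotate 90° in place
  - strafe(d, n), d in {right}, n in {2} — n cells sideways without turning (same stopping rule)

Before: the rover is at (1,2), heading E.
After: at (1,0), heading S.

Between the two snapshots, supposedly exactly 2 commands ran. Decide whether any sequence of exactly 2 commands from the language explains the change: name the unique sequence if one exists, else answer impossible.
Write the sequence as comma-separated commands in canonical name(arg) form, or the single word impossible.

impossible

every 2-command combo misses the target.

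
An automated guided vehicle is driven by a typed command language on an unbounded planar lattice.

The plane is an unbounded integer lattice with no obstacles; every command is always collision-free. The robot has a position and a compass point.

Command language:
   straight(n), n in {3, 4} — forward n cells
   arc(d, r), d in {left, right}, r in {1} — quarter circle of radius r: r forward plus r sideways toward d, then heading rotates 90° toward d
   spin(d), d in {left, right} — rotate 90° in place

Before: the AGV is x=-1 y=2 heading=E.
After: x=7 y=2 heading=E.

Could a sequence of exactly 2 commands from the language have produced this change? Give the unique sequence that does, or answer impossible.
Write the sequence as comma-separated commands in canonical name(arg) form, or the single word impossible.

key: heading stays E — no command in the sequence turns
t0: x=-1 y=2 heading=E
step 1 (straight(4)): x=3 y=2 heading=E
step 2 (straight(4)): x=7 y=2 heading=E
uniquely the one of 36 2-step routes that fits.

straight(4), straight(4)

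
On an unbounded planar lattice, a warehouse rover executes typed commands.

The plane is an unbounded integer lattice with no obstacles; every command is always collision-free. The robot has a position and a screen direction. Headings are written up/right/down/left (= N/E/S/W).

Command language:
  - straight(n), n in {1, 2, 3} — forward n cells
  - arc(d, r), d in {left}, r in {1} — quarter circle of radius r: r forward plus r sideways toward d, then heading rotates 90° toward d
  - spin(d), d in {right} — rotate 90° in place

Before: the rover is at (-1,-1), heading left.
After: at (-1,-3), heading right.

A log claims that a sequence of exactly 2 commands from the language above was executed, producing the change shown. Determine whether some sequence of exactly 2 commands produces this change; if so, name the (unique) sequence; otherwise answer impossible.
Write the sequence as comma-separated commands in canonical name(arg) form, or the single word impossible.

arc(left, 1), arc(left, 1)

key: position moved to (-1,-3) AND the heading swung to E — translation plus rotation needed
from: at (-1,-1), heading left
1. arc(left, 1) → at (-2,-2), heading down
2. arc(left, 1) → at (-1,-3), heading right
no other 2-command option fits: unique.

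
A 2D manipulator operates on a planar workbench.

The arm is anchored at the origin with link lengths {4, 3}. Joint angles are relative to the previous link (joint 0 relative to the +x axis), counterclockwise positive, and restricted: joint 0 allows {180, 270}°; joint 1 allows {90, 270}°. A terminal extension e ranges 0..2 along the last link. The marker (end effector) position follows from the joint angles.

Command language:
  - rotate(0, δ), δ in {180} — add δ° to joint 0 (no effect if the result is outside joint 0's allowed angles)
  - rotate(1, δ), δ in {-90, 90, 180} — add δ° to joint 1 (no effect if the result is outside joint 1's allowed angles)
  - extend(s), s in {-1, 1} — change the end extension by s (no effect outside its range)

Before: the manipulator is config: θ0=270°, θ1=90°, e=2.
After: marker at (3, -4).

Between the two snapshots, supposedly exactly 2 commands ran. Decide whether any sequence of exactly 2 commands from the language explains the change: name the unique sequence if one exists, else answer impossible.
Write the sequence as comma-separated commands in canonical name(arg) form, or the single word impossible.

t0: config: θ0=270°, θ1=90°, e=2
1. extend(-1) → config: θ0=270°, θ1=90°, e=1
2. extend(-1) → config: θ0=270°, θ1=90°, e=0
no other 2-command option fits: unique.

extend(-1), extend(-1)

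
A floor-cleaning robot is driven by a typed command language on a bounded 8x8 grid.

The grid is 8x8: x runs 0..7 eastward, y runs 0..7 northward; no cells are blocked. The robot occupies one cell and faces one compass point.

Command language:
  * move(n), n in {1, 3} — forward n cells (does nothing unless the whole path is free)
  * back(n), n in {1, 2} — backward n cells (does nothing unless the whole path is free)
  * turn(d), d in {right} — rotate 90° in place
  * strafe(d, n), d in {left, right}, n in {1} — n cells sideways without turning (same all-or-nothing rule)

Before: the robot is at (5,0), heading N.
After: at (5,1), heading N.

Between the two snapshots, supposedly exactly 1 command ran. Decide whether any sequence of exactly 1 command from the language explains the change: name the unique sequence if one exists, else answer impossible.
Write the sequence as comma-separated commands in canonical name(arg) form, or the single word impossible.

move(1)

key: heading stays N — the single command does not turn
initial: at (5,0), heading N
t=1 move(1) ⇒ at (5,1), heading N
uniquely the one of 7 1-step routes that fits.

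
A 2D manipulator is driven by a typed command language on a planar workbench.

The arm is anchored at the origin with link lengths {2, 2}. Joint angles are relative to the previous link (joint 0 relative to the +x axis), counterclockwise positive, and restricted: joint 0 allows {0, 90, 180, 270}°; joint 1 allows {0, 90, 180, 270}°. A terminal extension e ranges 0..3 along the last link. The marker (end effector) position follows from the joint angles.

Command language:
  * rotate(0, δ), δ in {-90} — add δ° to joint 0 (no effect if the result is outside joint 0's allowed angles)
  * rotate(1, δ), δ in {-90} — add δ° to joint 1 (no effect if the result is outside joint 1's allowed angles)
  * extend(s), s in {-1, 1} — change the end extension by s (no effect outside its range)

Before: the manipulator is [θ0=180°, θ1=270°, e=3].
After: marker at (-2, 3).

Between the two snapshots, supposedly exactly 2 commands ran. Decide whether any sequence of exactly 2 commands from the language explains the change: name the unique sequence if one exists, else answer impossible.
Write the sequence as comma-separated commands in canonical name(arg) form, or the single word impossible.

initial: [θ0=180°, θ1=270°, e=3]
[1] after extend(-1): [θ0=180°, θ1=270°, e=2]
[2] after extend(-1): [θ0=180°, θ1=270°, e=1]
uniquely the one of 16 2-step routes that fits.

extend(-1), extend(-1)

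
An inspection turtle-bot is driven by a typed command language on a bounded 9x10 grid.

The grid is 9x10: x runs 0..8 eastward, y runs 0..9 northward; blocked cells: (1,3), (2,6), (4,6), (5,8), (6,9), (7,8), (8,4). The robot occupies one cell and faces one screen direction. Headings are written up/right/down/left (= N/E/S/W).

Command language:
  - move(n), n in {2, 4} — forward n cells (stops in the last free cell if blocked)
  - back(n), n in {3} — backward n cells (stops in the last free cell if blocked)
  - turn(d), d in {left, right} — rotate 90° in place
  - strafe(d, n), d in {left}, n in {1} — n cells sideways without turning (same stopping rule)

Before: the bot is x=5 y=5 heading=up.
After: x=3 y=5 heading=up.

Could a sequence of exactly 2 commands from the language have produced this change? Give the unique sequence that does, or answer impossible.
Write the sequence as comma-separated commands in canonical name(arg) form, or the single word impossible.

key: still facing N at the end — nothing in the sequence rotates
begin: x=5 y=5 heading=up
step 1 (strafe(left, 1)): x=4 y=5 heading=up
step 2 (strafe(left, 1)): x=3 y=5 heading=up
uniquely the one of 36 2-step routes that fits.

strafe(left, 1), strafe(left, 1)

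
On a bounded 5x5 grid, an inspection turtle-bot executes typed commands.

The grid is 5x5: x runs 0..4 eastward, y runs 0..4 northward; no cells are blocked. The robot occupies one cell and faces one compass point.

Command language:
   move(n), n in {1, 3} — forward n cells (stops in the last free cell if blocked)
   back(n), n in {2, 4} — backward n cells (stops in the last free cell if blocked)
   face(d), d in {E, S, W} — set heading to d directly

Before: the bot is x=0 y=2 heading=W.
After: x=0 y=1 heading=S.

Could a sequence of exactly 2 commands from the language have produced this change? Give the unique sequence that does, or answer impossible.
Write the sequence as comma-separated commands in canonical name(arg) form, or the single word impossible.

key: order matters: swapping face(S) and move(1) lands elsewhere
initial: x=0 y=2 heading=W
step 1 (face(S)): x=0 y=2 heading=S
step 2 (move(1)): x=0 y=1 heading=S
all 49 alternatives checked — unique.

face(S), move(1)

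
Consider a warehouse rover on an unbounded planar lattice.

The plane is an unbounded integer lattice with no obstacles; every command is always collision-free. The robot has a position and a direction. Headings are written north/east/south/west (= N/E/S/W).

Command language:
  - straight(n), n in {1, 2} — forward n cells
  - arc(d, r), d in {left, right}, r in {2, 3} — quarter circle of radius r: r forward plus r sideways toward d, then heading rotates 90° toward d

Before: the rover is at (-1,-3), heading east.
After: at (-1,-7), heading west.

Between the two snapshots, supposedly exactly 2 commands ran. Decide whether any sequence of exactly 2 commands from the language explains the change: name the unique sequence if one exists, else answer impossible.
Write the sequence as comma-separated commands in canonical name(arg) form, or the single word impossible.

key: position moved to (-1,-7) AND the heading swung to W — translation plus rotation needed
from: at (-1,-3), heading east
step 1 (arc(right, 2)): at (1,-5), heading south
step 2 (arc(right, 2)): at (-1,-7), heading west
uniquely the one of 36 2-step routes that fits.

arc(right, 2), arc(right, 2)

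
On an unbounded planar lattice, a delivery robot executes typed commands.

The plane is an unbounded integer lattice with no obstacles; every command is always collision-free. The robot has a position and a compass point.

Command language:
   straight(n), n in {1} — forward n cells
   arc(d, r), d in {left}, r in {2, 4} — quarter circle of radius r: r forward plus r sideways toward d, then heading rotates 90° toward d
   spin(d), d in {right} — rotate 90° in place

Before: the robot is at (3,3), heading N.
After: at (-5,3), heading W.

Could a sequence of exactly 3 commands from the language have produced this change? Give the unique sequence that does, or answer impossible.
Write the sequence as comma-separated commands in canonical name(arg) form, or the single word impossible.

key: order matters: swapping arc(left, 4) and spin(right) lands elsewhere
begin: at (3,3), heading N
[1] after arc(left, 4): at (-1,7), heading W
[2] after arc(left, 4): at (-5,3), heading S
[3] after spin(right): at (-5,3), heading W
all 64 alternatives checked — unique.

arc(left, 4), arc(left, 4), spin(right)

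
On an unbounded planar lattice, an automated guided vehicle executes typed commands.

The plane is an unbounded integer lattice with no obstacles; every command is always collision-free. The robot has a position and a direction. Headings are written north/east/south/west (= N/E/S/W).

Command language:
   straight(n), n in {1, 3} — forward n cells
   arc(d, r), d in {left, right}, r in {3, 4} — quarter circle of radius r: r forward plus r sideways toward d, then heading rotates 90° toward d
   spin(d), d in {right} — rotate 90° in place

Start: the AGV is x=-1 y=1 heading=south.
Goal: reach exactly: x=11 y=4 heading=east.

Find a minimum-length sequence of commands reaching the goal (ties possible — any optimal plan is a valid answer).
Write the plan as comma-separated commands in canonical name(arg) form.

arc(left, 3), arc(left, 3), arc(right, 3), straight(3)

t0: x=-1 y=1 heading=south
[1] after arc(left, 3): x=2 y=-2 heading=east
[2] after arc(left, 3): x=5 y=1 heading=north
[3] after arc(right, 3): x=8 y=4 heading=east
[4] after straight(3): x=11 y=4 heading=east
nothing shorter than 4 reaches the goal.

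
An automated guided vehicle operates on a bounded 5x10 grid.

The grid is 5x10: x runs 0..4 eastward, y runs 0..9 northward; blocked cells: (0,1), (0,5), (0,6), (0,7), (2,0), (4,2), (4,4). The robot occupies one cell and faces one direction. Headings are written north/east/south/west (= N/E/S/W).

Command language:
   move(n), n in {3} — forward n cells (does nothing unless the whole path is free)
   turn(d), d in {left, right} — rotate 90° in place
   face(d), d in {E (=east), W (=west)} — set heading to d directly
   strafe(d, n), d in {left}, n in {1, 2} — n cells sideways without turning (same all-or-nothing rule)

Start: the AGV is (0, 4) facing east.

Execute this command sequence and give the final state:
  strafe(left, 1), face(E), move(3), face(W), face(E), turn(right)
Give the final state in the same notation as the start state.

t0: (0, 4) facing east
t=1 strafe(left, 1) ⇒ (0, 4) facing east
t=2 face(E) ⇒ (0, 4) facing east
t=3 move(3) ⇒ (3, 4) facing east
t=4 face(W) ⇒ (3, 4) facing west
t=5 face(E) ⇒ (3, 4) facing east
t=6 turn(right) ⇒ (3, 4) facing south

(3, 4) facing south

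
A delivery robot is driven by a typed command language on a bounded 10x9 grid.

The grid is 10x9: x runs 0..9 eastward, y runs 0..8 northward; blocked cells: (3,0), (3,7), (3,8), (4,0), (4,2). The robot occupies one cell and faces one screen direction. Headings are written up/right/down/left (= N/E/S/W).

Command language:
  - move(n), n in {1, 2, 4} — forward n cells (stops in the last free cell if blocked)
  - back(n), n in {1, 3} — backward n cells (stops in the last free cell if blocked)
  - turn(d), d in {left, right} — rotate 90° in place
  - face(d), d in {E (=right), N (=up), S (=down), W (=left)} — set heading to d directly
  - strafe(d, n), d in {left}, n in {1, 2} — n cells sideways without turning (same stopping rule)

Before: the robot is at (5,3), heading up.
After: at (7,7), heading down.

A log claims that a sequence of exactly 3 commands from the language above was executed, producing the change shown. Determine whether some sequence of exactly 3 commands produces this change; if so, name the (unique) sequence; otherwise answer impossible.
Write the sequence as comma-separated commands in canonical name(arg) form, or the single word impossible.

move(4), face(S), strafe(left, 2)

key: running strafe(left, 2) before move(4) would end elsewhere — order is forced
begin: at (5,3), heading up
[1] after move(4): at (5,7), heading up
[2] after face(S): at (5,7), heading down
[3] after strafe(left, 2): at (7,7), heading down
no rival 3-sequence matches.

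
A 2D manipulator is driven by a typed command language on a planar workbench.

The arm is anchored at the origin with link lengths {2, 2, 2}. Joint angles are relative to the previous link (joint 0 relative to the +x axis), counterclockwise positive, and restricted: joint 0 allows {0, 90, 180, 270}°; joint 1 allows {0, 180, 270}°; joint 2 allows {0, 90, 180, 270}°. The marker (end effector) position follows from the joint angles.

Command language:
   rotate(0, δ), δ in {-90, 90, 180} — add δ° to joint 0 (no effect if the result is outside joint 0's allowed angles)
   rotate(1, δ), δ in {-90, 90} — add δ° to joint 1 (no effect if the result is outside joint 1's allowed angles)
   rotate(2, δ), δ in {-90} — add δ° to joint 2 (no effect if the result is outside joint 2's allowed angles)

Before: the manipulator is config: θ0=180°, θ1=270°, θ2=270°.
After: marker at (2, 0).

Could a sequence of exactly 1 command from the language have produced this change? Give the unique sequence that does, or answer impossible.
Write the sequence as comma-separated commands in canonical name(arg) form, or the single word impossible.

rotate(0, -90)

from: config: θ0=180°, θ1=270°, θ2=270°
t=1 rotate(0, -90) ⇒ config: θ0=90°, θ1=270°, θ2=270°
no other 1-command option fits: unique.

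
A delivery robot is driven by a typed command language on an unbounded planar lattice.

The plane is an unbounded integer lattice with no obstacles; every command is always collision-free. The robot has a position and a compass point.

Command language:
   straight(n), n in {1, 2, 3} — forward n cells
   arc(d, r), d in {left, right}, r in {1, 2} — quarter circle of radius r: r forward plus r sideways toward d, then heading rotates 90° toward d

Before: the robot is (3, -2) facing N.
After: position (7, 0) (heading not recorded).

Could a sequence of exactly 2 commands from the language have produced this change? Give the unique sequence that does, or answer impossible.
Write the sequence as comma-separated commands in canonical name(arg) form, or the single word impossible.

arc(right, 2), straight(2)

key: order matters: swapping arc(right, 2) and straight(2) lands elsewhere
t0: (3, -2) facing N
step 1 (arc(right, 2)): (5, 0) facing E
step 2 (straight(2)): (7, 0) facing E
no other 2-command option fits: unique.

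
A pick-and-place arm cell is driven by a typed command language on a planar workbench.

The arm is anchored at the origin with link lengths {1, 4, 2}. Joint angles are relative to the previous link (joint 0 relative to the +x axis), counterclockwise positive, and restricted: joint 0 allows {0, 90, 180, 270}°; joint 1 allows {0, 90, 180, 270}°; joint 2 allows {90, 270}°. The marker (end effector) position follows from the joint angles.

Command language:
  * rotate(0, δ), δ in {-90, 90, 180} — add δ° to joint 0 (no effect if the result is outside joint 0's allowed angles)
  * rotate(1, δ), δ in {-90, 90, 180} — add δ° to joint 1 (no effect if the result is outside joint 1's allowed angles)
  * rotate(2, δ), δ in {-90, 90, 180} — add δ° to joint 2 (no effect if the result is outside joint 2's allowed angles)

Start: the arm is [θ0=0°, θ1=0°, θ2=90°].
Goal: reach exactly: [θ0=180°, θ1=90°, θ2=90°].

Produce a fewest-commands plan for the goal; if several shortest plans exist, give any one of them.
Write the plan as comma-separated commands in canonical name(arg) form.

t0: [θ0=0°, θ1=0°, θ2=90°]
step 1 (rotate(1, 90)): [θ0=0°, θ1=90°, θ2=90°]
step 2 (rotate(0, 180)): [θ0=180°, θ1=90°, θ2=90°]
no 1-step plan works, so 2 is optimal.

rotate(1, 90), rotate(0, 180)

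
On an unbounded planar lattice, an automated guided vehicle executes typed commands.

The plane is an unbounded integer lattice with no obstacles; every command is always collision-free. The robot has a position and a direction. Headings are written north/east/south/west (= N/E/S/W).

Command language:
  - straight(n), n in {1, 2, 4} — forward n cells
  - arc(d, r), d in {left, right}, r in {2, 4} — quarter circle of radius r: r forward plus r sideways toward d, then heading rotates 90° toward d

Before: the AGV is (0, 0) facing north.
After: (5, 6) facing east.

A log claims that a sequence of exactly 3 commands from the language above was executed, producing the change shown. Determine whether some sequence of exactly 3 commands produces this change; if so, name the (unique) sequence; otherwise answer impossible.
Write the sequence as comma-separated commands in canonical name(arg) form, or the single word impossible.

key: cell and facing (now E) both changed — the 3 commands mix motion and turning
t0: (0, 0) facing north
step 1 (straight(2)): (0, 2) facing north
step 2 (arc(right, 4)): (4, 6) facing east
step 3 (straight(1)): (5, 6) facing east
no rival 3-sequence matches.

straight(2), arc(right, 4), straight(1)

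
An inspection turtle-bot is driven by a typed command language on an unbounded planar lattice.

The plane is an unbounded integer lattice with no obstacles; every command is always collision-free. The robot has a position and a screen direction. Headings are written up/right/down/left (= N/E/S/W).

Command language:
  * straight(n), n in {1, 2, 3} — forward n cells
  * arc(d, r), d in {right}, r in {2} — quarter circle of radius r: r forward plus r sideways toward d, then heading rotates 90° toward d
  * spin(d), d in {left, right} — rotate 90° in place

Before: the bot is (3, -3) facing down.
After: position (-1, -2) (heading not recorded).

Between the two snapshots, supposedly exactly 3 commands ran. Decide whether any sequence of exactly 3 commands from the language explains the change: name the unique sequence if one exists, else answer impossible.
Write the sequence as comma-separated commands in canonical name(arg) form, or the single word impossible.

arc(right, 2), arc(right, 2), straight(1)

key: running straight(1) before arc(right, 2) would end elsewhere — order is forced
start: (3, -3) facing down
1. arc(right, 2) → (1, -5) facing left
2. arc(right, 2) → (-1, -3) facing up
3. straight(1) → (-1, -2) facing up
no other 3-command option fits: unique.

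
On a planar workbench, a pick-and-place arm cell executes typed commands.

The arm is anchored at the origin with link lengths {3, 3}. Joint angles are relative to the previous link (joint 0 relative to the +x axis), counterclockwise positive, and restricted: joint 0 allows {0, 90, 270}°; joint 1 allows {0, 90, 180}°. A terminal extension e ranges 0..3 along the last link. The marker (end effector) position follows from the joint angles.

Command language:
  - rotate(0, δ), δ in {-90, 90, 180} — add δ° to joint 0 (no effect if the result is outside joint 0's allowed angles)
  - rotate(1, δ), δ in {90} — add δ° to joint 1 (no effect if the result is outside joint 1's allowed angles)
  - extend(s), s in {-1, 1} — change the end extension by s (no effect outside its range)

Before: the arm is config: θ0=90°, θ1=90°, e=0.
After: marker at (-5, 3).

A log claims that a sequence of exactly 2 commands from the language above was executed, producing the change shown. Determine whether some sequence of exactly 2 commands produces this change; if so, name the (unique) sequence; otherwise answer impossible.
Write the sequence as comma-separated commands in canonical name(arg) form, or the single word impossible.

extend(1), extend(1)

initial: config: θ0=90°, θ1=90°, e=0
1. extend(1) → config: θ0=90°, θ1=90°, e=1
2. extend(1) → config: θ0=90°, θ1=90°, e=2
no other 2-command option fits: unique.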